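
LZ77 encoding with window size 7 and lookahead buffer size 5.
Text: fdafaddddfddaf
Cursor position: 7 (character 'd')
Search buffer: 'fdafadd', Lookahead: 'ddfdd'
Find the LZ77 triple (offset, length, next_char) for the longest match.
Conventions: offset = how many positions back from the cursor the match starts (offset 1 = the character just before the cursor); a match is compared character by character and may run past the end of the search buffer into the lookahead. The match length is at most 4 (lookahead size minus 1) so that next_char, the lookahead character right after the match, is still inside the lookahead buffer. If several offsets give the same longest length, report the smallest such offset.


Try each offset into the search buffer:
  offset=1 (pos 6, char 'd'): match length 2
  offset=2 (pos 5, char 'd'): match length 2
  offset=3 (pos 4, char 'a'): match length 0
  offset=4 (pos 3, char 'f'): match length 0
  offset=5 (pos 2, char 'a'): match length 0
  offset=6 (pos 1, char 'd'): match length 1
  offset=7 (pos 0, char 'f'): match length 0
Longest match has length 2, found at offsets 1, 2; take the smallest, offset 1.
next_char = character at position 7 + 2 = 9 -> 'f'

Best match: offset=1, length=2 (matching 'dd' starting at position 6)
LZ77 triple: (1, 2, 'f')


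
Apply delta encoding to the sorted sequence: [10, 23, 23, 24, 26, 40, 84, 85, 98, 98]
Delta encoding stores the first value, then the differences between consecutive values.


First value: 10
Deltas:
  23 - 10 = 13
  23 - 23 = 0
  24 - 23 = 1
  26 - 24 = 2
  40 - 26 = 14
  84 - 40 = 44
  85 - 84 = 1
  98 - 85 = 13
  98 - 98 = 0


Delta encoded: [10, 13, 0, 1, 2, 14, 44, 1, 13, 0]


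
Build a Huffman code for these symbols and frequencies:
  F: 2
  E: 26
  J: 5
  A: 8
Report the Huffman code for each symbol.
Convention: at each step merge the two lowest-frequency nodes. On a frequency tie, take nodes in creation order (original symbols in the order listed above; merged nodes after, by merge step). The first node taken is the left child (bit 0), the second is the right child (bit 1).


Huffman tree construction:
Step 1: Merge F(2) + J(5) = 7
Step 2: Merge (F+J)(7) + A(8) = 15
Step 3: Merge ((F+J)+A)(15) + E(26) = 41
Read each symbol's code off the tree from the root (left child = 0, right child = 1).

Codes:
  F: 000 (length 3)
  E: 1 (length 1)
  J: 001 (length 3)
  A: 01 (length 2)
Average code length: 63/41 = 1.5366 bits/symbol


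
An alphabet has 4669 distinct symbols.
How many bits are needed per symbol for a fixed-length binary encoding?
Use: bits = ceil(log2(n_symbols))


log2(4669) = 12.1889
Bracket: 2^12 = 4096 < 4669 <= 2^13 = 8192
So ceil(log2(4669)) = 13

bits = ceil(log2(4669)) = ceil(12.1889) = 13 bits


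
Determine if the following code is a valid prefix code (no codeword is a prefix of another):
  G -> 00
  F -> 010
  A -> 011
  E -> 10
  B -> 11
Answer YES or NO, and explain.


Checking each pair (does one codeword prefix another?):
  G='00' vs F='010': no prefix
  G='00' vs A='011': no prefix
  G='00' vs E='10': no prefix
  G='00' vs B='11': no prefix
  F='010' vs G='00': no prefix
  F='010' vs A='011': no prefix
  F='010' vs E='10': no prefix
  F='010' vs B='11': no prefix
  A='011' vs G='00': no prefix
  A='011' vs F='010': no prefix
  A='011' vs E='10': no prefix
  A='011' vs B='11': no prefix
  E='10' vs G='00': no prefix
  E='10' vs F='010': no prefix
  E='10' vs A='011': no prefix
  E='10' vs B='11': no prefix
  B='11' vs G='00': no prefix
  B='11' vs F='010': no prefix
  B='11' vs A='011': no prefix
  B='11' vs E='10': no prefix
No violation found over all pairs.

YES -- this is a valid prefix code. No codeword is a prefix of any other codeword.


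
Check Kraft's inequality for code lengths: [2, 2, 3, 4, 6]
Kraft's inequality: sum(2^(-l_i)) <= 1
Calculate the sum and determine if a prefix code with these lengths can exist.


Sum = 2^(-2) + 2^(-2) + 2^(-3) + 2^(-4) + 2^(-6)
    = 0.25 + 0.25 + 0.125 + 0.0625 + 0.015625
    = 45/64 = 0.703125
Since 0.703125 <= 1, Kraft's inequality IS satisfied.
A prefix code with these lengths CAN exist.

Kraft sum = 0.703125. Satisfied.


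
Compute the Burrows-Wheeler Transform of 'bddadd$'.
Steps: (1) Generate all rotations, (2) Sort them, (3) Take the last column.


Rotations (sorted):
  0: $bddadd -> last char: d
  1: add$bdd -> last char: d
  2: bddadd$ -> last char: $
  3: d$bddad -> last char: d
  4: dadd$bd -> last char: d
  5: dd$bdda -> last char: a
  6: ddadd$b -> last char: b


BWT = dd$ddab


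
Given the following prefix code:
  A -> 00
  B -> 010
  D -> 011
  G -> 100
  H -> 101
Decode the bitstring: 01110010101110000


Decoding step by step:
Bits 011 -> D
Bits 100 -> G
Bits 101 -> H
Bits 011 -> D
Bits 100 -> G
Bits 00 -> A


Decoded message: DGHDGA


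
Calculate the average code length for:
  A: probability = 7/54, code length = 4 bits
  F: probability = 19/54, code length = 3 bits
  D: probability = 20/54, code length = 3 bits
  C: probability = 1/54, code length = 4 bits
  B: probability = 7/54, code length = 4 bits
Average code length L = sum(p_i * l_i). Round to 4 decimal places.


Weighted contributions p_i * l_i:
  A: (7/54) * 4 = 28/54
  F: (19/54) * 3 = 57/54
  D: (20/54) * 3 = 60/54
  C: (1/54) * 4 = 4/54
  B: (7/54) * 4 = 28/54
Sum = (28 + 57 + 60 + 4 + 28)/54 = 177/54

L = 177/54 = 3.2778 bits/symbol


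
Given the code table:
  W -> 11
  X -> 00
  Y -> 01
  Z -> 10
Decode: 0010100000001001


Decoding:
00 -> X
10 -> Z
10 -> Z
00 -> X
00 -> X
00 -> X
10 -> Z
01 -> Y


Result: XZZXXXZY


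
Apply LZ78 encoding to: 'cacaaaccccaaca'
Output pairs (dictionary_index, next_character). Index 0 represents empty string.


LZ78 encoding steps:
Dictionary: {0: ''}
Step 1: w='' (idx 0), next='c' -> output (0, 'c'), add 'c' as idx 1
Step 2: w='' (idx 0), next='a' -> output (0, 'a'), add 'a' as idx 2
Step 3: w='c' (idx 1), next='a' -> output (1, 'a'), add 'ca' as idx 3
Step 4: w='a' (idx 2), next='a' -> output (2, 'a'), add 'aa' as idx 4
Step 5: w='c' (idx 1), next='c' -> output (1, 'c'), add 'cc' as idx 5
Step 6: w='cc' (idx 5), next='a' -> output (5, 'a'), add 'cca' as idx 6
Step 7: w='a' (idx 2), next='c' -> output (2, 'c'), add 'ac' as idx 7
Step 8: w='a' (idx 2), end of input -> output (2, '')


Encoded: [(0, 'c'), (0, 'a'), (1, 'a'), (2, 'a'), (1, 'c'), (5, 'a'), (2, 'c'), (2, '')]


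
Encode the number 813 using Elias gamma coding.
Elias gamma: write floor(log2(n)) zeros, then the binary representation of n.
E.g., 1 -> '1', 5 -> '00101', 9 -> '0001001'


num_bits = floor(log2(813)) + 1 = 10
leading_zeros = num_bits - 1 = 9
binary(813) = 1100101101

Elias gamma(813) = '000000000' + '1100101101' = 0000000001100101101 (19 bits)


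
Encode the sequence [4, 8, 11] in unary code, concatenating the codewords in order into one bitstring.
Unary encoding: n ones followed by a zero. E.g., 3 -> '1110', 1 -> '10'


Encode each number as n ones followed by a terminating 0:
  4 -> 11110 (5 bits)
  8 -> 111111110 (9 bits)
  11 -> 111111111110 (12 bits)
Total length = 5 + 9 + 12 = 26 bits.

Unary([4, 8, 11]) = 11110111111110111111111110 (26 bits)


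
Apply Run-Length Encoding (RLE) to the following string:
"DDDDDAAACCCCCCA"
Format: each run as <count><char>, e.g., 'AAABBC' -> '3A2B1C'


Scanning runs left to right:
  i=0: run of 'D' x 5 -> '5D'
  i=5: run of 'A' x 3 -> '3A'
  i=8: run of 'C' x 6 -> '6C'
  i=14: run of 'A' x 1 -> '1A'

RLE = 5D3A6C1A


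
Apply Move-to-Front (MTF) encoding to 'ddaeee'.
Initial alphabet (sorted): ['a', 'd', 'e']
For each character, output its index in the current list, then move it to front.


MTF encoding:
'd': index 1 in ['a', 'd', 'e'] -> ['d', 'a', 'e']
'd': index 0 in ['d', 'a', 'e'] -> ['d', 'a', 'e']
'a': index 1 in ['d', 'a', 'e'] -> ['a', 'd', 'e']
'e': index 2 in ['a', 'd', 'e'] -> ['e', 'a', 'd']
'e': index 0 in ['e', 'a', 'd'] -> ['e', 'a', 'd']
'e': index 0 in ['e', 'a', 'd'] -> ['e', 'a', 'd']


Output: [1, 0, 1, 2, 0, 0]


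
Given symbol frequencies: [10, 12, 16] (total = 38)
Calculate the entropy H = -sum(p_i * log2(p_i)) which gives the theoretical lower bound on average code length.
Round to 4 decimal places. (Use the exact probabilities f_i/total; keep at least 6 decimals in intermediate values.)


Per-symbol terms -p_i * log2(p_i) with p_i = f_i/38:
  p = 10/38 = 0.263158: log2(p) = -1.925999, -p*log2(p) = 0.506842
  p = 12/38 = 0.315789: log2(p) = -1.662965, -p*log2(p) = 0.525147
  p = 16/38 = 0.421053: log2(p) = -1.247928, -p*log2(p) = 0.525443
H = 0.506842 + 0.525147 + 0.525443 = 1.557432

H = 1.5574 bits/symbol


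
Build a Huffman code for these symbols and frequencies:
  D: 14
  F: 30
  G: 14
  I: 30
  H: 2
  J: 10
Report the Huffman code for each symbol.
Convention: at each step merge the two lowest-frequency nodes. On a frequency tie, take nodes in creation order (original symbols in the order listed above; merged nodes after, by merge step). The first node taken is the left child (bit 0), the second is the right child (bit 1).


Huffman tree construction:
Step 1: Merge H(2) + J(10) = 12
Step 2: Merge (H+J)(12) + D(14) = 26
Step 3: Merge G(14) + ((H+J)+D)(26) = 40
Step 4: Merge F(30) + I(30) = 60
Step 5: Merge (G+((H+J)+D))(40) + (F+I)(60) = 100
Read each symbol's code off the tree from the root (left child = 0, right child = 1).

Codes:
  D: 011 (length 3)
  F: 10 (length 2)
  G: 00 (length 2)
  I: 11 (length 2)
  H: 0100 (length 4)
  J: 0101 (length 4)
Average code length: 238/100 = 2.3800 bits/symbol


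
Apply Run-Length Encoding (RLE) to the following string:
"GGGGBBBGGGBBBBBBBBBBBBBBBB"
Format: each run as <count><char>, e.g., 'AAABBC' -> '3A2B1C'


Scanning runs left to right:
  i=0: run of 'G' x 4 -> '4G'
  i=4: run of 'B' x 3 -> '3B'
  i=7: run of 'G' x 3 -> '3G'
  i=10: run of 'B' x 16 -> '16B'

RLE = 4G3B3G16B


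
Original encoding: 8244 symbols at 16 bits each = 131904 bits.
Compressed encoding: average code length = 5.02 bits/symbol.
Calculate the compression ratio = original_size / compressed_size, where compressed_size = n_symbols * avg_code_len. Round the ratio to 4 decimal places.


original_size = n_symbols * orig_bits = 8244 * 16 = 131904 bits
compressed_size = n_symbols * avg_code_len = 8244 * 5.02 = 41384.88 bits
ratio = original_size / compressed_size = 131904 / 41384.88 = 3.1873

Compression ratio = 3.1873


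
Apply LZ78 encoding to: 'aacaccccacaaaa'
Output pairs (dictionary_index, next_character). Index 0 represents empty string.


LZ78 encoding steps:
Dictionary: {0: ''}
Step 1: w='' (idx 0), next='a' -> output (0, 'a'), add 'a' as idx 1
Step 2: w='a' (idx 1), next='c' -> output (1, 'c'), add 'ac' as idx 2
Step 3: w='ac' (idx 2), next='c' -> output (2, 'c'), add 'acc' as idx 3
Step 4: w='' (idx 0), next='c' -> output (0, 'c'), add 'c' as idx 4
Step 5: w='c' (idx 4), next='a' -> output (4, 'a'), add 'ca' as idx 5
Step 6: w='ca' (idx 5), next='a' -> output (5, 'a'), add 'caa' as idx 6
Step 7: w='a' (idx 1), next='a' -> output (1, 'a'), add 'aa' as idx 7


Encoded: [(0, 'a'), (1, 'c'), (2, 'c'), (0, 'c'), (4, 'a'), (5, 'a'), (1, 'a')]


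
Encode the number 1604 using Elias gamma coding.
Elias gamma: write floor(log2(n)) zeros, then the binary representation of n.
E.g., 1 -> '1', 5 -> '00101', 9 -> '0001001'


num_bits = floor(log2(1604)) + 1 = 11
leading_zeros = num_bits - 1 = 10
binary(1604) = 11001000100

Elias gamma(1604) = '0000000000' + '11001000100' = 000000000011001000100 (21 bits)


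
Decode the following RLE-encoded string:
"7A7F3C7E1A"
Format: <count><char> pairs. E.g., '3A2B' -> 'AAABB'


Expanding each <count><char> pair:
  7A -> 'AAAAAAA'
  7F -> 'FFFFFFF'
  3C -> 'CCC'
  7E -> 'EEEEEEE'
  1A -> 'A'

Decoded = AAAAAAAFFFFFFFCCCEEEEEEEA


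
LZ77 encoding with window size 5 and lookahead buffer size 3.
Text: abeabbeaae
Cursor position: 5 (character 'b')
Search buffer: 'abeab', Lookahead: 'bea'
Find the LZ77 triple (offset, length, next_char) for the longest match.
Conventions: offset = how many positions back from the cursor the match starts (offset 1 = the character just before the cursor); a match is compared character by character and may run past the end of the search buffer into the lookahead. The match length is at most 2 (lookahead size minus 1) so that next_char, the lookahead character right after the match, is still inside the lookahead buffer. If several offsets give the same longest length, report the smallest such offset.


Try each offset into the search buffer:
  offset=1 (pos 4, char 'b'): match length 1
  offset=2 (pos 3, char 'a'): match length 0
  offset=3 (pos 2, char 'e'): match length 0
  offset=4 (pos 1, char 'b'): match length 2
  offset=5 (pos 0, char 'a'): match length 0
Longest match has length 2 at offset 4.
next_char = character at position 5 + 2 = 7 -> 'a'

Best match: offset=4, length=2 (matching 'be' starting at position 1)
LZ77 triple: (4, 2, 'a')


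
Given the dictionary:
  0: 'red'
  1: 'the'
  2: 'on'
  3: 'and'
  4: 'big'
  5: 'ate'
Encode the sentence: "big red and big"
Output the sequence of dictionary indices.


Look up each word in the dictionary:
  'big' -> 4
  'red' -> 0
  'and' -> 3
  'big' -> 4

Encoded: [4, 0, 3, 4]


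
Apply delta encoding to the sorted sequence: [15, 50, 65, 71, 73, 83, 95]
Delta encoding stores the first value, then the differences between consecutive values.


First value: 15
Deltas:
  50 - 15 = 35
  65 - 50 = 15
  71 - 65 = 6
  73 - 71 = 2
  83 - 73 = 10
  95 - 83 = 12


Delta encoded: [15, 35, 15, 6, 2, 10, 12]


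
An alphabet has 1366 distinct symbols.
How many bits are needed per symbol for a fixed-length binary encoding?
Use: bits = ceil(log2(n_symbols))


log2(1366) = 10.4157
Bracket: 2^10 = 1024 < 1366 <= 2^11 = 2048
So ceil(log2(1366)) = 11

bits = ceil(log2(1366)) = ceil(10.4157) = 11 bits


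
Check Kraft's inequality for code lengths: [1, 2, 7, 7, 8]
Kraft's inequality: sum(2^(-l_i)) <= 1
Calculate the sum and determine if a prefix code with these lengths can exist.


Sum = 2^(-1) + 2^(-2) + 2^(-7) + 2^(-7) + 2^(-8)
    = 0.5 + 0.25 + 0.0078125 + 0.0078125 + 0.00390625
    = 197/256 = 0.76953125
Since 0.76953125 <= 1, Kraft's inequality IS satisfied.
A prefix code with these lengths CAN exist.

Kraft sum = 0.76953125. Satisfied.


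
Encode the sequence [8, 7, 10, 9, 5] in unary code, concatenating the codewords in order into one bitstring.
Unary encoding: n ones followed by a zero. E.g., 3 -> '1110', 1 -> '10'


Encode each number as n ones followed by a terminating 0:
  8 -> 111111110 (9 bits)
  7 -> 11111110 (8 bits)
  10 -> 11111111110 (11 bits)
  9 -> 1111111110 (10 bits)
  5 -> 111110 (6 bits)
Total length = 9 + 8 + 11 + 10 + 6 = 44 bits.

Unary([8, 7, 10, 9, 5]) = 11111111011111110111111111101111111110111110 (44 bits)


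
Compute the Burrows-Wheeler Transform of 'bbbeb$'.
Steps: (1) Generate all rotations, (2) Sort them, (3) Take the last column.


Rotations (sorted):
  0: $bbbeb -> last char: b
  1: b$bbbe -> last char: e
  2: bbbeb$ -> last char: $
  3: bbeb$b -> last char: b
  4: beb$bb -> last char: b
  5: eb$bbb -> last char: b


BWT = be$bbb


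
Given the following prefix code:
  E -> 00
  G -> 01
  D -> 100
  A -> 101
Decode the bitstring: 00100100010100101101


Decoding step by step:
Bits 00 -> E
Bits 100 -> D
Bits 100 -> D
Bits 01 -> G
Bits 01 -> G
Bits 00 -> E
Bits 101 -> A
Bits 101 -> A


Decoded message: EDDGGEAA


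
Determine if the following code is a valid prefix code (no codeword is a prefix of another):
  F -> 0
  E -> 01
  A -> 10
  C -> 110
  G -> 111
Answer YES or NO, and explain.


Checking each pair (does one codeword prefix another?):
  F='0' vs E='01': prefix -- VIOLATION

NO -- this is NOT a valid prefix code. F (0) is a prefix of E (01).


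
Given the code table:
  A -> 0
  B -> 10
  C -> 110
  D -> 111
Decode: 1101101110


Decoding:
110 -> C
110 -> C
111 -> D
0 -> A


Result: CCDA


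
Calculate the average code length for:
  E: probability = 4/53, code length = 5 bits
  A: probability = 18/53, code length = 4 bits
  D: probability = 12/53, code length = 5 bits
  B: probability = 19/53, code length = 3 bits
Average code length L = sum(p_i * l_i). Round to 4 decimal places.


Weighted contributions p_i * l_i:
  E: (4/53) * 5 = 20/53
  A: (18/53) * 4 = 72/53
  D: (12/53) * 5 = 60/53
  B: (19/53) * 3 = 57/53
Sum = (20 + 72 + 60 + 57)/53 = 209/53

L = 209/53 = 3.9434 bits/symbol


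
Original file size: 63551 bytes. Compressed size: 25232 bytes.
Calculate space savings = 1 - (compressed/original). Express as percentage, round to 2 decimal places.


ratio = compressed/original = 25232/63551 = 0.397035
savings = 1 - ratio = 1 - 0.397035 = 0.602965
as a percentage: 0.602965 * 100 = 60.3%

Space savings = 1 - 25232/63551 = 60.3%


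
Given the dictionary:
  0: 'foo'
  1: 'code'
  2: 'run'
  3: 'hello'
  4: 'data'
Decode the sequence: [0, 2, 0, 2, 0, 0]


Look up each index in the dictionary:
  0 -> 'foo'
  2 -> 'run'
  0 -> 'foo'
  2 -> 'run'
  0 -> 'foo'
  0 -> 'foo'

Decoded: "foo run foo run foo foo"


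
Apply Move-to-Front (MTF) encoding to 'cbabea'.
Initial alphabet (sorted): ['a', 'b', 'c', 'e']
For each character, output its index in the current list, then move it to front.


MTF encoding:
'c': index 2 in ['a', 'b', 'c', 'e'] -> ['c', 'a', 'b', 'e']
'b': index 2 in ['c', 'a', 'b', 'e'] -> ['b', 'c', 'a', 'e']
'a': index 2 in ['b', 'c', 'a', 'e'] -> ['a', 'b', 'c', 'e']
'b': index 1 in ['a', 'b', 'c', 'e'] -> ['b', 'a', 'c', 'e']
'e': index 3 in ['b', 'a', 'c', 'e'] -> ['e', 'b', 'a', 'c']
'a': index 2 in ['e', 'b', 'a', 'c'] -> ['a', 'e', 'b', 'c']


Output: [2, 2, 2, 1, 3, 2]


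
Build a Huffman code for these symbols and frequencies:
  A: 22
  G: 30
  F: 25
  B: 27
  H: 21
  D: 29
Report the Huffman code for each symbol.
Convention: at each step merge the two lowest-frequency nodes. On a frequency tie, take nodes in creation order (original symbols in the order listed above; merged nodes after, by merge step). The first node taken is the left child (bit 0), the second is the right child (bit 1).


Huffman tree construction:
Step 1: Merge H(21) + A(22) = 43
Step 2: Merge F(25) + B(27) = 52
Step 3: Merge D(29) + G(30) = 59
Step 4: Merge (H+A)(43) + (F+B)(52) = 95
Step 5: Merge (D+G)(59) + ((H+A)+(F+B))(95) = 154
Read each symbol's code off the tree from the root (left child = 0, right child = 1).

Codes:
  A: 101 (length 3)
  G: 01 (length 2)
  F: 110 (length 3)
  B: 111 (length 3)
  H: 100 (length 3)
  D: 00 (length 2)
Average code length: 403/154 = 2.6169 bits/symbol


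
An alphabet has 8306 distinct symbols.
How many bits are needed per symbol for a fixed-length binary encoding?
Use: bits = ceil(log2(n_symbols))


log2(8306) = 13.0199
Bracket: 2^13 = 8192 < 8306 <= 2^14 = 16384
So ceil(log2(8306)) = 14

bits = ceil(log2(8306)) = ceil(13.0199) = 14 bits


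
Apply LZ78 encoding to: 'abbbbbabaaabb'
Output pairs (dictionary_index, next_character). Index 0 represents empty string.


LZ78 encoding steps:
Dictionary: {0: ''}
Step 1: w='' (idx 0), next='a' -> output (0, 'a'), add 'a' as idx 1
Step 2: w='' (idx 0), next='b' -> output (0, 'b'), add 'b' as idx 2
Step 3: w='b' (idx 2), next='b' -> output (2, 'b'), add 'bb' as idx 3
Step 4: w='bb' (idx 3), next='a' -> output (3, 'a'), add 'bba' as idx 4
Step 5: w='b' (idx 2), next='a' -> output (2, 'a'), add 'ba' as idx 5
Step 6: w='a' (idx 1), next='a' -> output (1, 'a'), add 'aa' as idx 6
Step 7: w='bb' (idx 3), end of input -> output (3, '')


Encoded: [(0, 'a'), (0, 'b'), (2, 'b'), (3, 'a'), (2, 'a'), (1, 'a'), (3, '')]


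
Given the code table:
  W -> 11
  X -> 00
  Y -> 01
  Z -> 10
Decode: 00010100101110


Decoding:
00 -> X
01 -> Y
01 -> Y
00 -> X
10 -> Z
11 -> W
10 -> Z


Result: XYYXZWZ


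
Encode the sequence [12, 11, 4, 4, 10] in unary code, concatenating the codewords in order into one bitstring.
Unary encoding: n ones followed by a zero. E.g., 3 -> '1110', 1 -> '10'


Encode each number as n ones followed by a terminating 0:
  12 -> 1111111111110 (13 bits)
  11 -> 111111111110 (12 bits)
  4 -> 11110 (5 bits)
  4 -> 11110 (5 bits)
  10 -> 11111111110 (11 bits)
Total length = 13 + 12 + 5 + 5 + 11 = 46 bits.

Unary([12, 11, 4, 4, 10]) = 1111111111110111111111110111101111011111111110 (46 bits)


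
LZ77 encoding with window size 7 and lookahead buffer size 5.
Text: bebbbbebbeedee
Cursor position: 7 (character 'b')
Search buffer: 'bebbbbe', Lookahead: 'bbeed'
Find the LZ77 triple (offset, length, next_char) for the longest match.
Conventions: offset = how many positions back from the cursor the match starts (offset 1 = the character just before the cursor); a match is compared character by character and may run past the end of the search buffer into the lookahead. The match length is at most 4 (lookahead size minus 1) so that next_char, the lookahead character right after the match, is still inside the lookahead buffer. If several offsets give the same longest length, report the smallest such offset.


Try each offset into the search buffer:
  offset=1 (pos 6, char 'e'): match length 0
  offset=2 (pos 5, char 'b'): match length 1
  offset=3 (pos 4, char 'b'): match length 3
  offset=4 (pos 3, char 'b'): match length 2
  offset=5 (pos 2, char 'b'): match length 2
  offset=6 (pos 1, char 'e'): match length 0
  offset=7 (pos 0, char 'b'): match length 1
Longest match has length 3 at offset 3.
next_char = character at position 7 + 3 = 10 -> 'e'

Best match: offset=3, length=3 (matching 'bbe' starting at position 4)
LZ77 triple: (3, 3, 'e')


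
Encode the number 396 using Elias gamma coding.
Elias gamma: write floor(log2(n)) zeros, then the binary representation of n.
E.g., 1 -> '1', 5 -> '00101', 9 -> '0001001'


num_bits = floor(log2(396)) + 1 = 9
leading_zeros = num_bits - 1 = 8
binary(396) = 110001100

Elias gamma(396) = '00000000' + '110001100' = 00000000110001100 (17 bits)


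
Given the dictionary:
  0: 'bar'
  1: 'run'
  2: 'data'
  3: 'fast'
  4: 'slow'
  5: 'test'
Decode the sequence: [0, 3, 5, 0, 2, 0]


Look up each index in the dictionary:
  0 -> 'bar'
  3 -> 'fast'
  5 -> 'test'
  0 -> 'bar'
  2 -> 'data'
  0 -> 'bar'

Decoded: "bar fast test bar data bar"


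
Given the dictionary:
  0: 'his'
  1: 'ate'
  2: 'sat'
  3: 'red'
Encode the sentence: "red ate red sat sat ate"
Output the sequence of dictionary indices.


Look up each word in the dictionary:
  'red' -> 3
  'ate' -> 1
  'red' -> 3
  'sat' -> 2
  'sat' -> 2
  'ate' -> 1

Encoded: [3, 1, 3, 2, 2, 1]


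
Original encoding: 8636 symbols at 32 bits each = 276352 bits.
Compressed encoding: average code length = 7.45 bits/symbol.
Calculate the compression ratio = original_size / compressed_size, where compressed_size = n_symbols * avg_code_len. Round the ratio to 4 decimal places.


original_size = n_symbols * orig_bits = 8636 * 32 = 276352 bits
compressed_size = n_symbols * avg_code_len = 8636 * 7.45 = 64338.2 bits
ratio = original_size / compressed_size = 276352 / 64338.2 = 4.2953

Compression ratio = 4.2953


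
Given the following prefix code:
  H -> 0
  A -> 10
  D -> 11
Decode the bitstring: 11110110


Decoding step by step:
Bits 11 -> D
Bits 11 -> D
Bits 0 -> H
Bits 11 -> D
Bits 0 -> H


Decoded message: DDHDH


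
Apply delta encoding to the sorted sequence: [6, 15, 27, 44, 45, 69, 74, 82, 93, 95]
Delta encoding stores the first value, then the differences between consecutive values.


First value: 6
Deltas:
  15 - 6 = 9
  27 - 15 = 12
  44 - 27 = 17
  45 - 44 = 1
  69 - 45 = 24
  74 - 69 = 5
  82 - 74 = 8
  93 - 82 = 11
  95 - 93 = 2


Delta encoded: [6, 9, 12, 17, 1, 24, 5, 8, 11, 2]


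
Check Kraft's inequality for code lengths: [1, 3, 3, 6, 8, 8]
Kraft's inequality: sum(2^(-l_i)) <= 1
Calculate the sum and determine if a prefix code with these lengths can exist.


Sum = 2^(-1) + 2^(-3) + 2^(-3) + 2^(-6) + 2^(-8) + 2^(-8)
    = 0.5 + 0.125 + 0.125 + 0.015625 + 0.00390625 + 0.00390625
    = 198/256 = 0.7734375
Since 0.7734375 <= 1, Kraft's inequality IS satisfied.
A prefix code with these lengths CAN exist.

Kraft sum = 0.7734375. Satisfied.


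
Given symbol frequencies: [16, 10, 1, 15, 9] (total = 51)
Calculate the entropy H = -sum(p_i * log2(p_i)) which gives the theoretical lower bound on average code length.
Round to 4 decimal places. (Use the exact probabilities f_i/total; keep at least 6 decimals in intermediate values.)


Per-symbol terms -p_i * log2(p_i) with p_i = f_i/51:
  p = 16/51 = 0.313725: log2(p) = -1.672425, -p*log2(p) = 0.524682
  p = 10/51 = 0.196078: log2(p) = -2.350497, -p*log2(p) = 0.460882
  p = 1/51 = 0.019608: log2(p) = -5.672425, -p*log2(p) = 0.111224
  p = 15/51 = 0.294118: log2(p) = -1.765535, -p*log2(p) = 0.519275
  p = 9/51 = 0.176471: log2(p) = -2.502500, -p*log2(p) = 0.441618
H = 0.524682 + 0.460882 + 0.111224 + 0.519275 + 0.441618 = 2.057681

H = 2.0577 bits/symbol


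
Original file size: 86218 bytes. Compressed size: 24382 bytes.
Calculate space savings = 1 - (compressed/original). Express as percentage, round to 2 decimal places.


ratio = compressed/original = 24382/86218 = 0.282795
savings = 1 - ratio = 1 - 0.282795 = 0.717205
as a percentage: 0.717205 * 100 = 71.72%

Space savings = 1 - 24382/86218 = 71.72%


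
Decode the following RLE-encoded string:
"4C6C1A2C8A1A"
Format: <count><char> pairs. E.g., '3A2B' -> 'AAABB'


Expanding each <count><char> pair:
  4C -> 'CCCC'
  6C -> 'CCCCCC'
  1A -> 'A'
  2C -> 'CC'
  8A -> 'AAAAAAAA'
  1A -> 'A'

Decoded = CCCCCCCCCCACCAAAAAAAAA


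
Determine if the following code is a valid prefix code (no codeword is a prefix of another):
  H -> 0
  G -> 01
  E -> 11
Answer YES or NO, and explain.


Checking each pair (does one codeword prefix another?):
  H='0' vs G='01': prefix -- VIOLATION

NO -- this is NOT a valid prefix code. H (0) is a prefix of G (01).


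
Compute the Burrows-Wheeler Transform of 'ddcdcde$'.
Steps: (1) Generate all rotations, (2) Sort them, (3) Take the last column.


Rotations (sorted):
  0: $ddcdcde -> last char: e
  1: cdcde$dd -> last char: d
  2: cde$ddcd -> last char: d
  3: dcdcde$d -> last char: d
  4: dcde$ddc -> last char: c
  5: ddcdcde$ -> last char: $
  6: de$ddcdc -> last char: c
  7: e$ddcdcd -> last char: d


BWT = edddc$cd


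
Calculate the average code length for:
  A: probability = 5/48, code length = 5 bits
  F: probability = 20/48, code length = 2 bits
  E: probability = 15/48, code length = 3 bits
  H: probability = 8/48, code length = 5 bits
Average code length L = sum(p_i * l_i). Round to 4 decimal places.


Weighted contributions p_i * l_i:
  A: (5/48) * 5 = 25/48
  F: (20/48) * 2 = 40/48
  E: (15/48) * 3 = 45/48
  H: (8/48) * 5 = 40/48
Sum = (25 + 40 + 45 + 40)/48 = 150/48

L = 150/48 = 3.1250 bits/symbol


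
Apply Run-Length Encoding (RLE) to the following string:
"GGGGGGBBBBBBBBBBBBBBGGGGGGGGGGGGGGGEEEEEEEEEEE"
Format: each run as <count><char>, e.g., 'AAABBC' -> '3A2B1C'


Scanning runs left to right:
  i=0: run of 'G' x 6 -> '6G'
  i=6: run of 'B' x 14 -> '14B'
  i=20: run of 'G' x 15 -> '15G'
  i=35: run of 'E' x 11 -> '11E'

RLE = 6G14B15G11E


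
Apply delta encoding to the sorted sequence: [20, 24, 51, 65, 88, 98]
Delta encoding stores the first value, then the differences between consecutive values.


First value: 20
Deltas:
  24 - 20 = 4
  51 - 24 = 27
  65 - 51 = 14
  88 - 65 = 23
  98 - 88 = 10


Delta encoded: [20, 4, 27, 14, 23, 10]


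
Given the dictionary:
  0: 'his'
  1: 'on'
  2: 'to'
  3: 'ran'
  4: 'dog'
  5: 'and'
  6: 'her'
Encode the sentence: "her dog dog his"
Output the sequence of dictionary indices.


Look up each word in the dictionary:
  'her' -> 6
  'dog' -> 4
  'dog' -> 4
  'his' -> 0

Encoded: [6, 4, 4, 0]


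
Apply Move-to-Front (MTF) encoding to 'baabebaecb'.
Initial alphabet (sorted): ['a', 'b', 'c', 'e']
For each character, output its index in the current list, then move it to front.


MTF encoding:
'b': index 1 in ['a', 'b', 'c', 'e'] -> ['b', 'a', 'c', 'e']
'a': index 1 in ['b', 'a', 'c', 'e'] -> ['a', 'b', 'c', 'e']
'a': index 0 in ['a', 'b', 'c', 'e'] -> ['a', 'b', 'c', 'e']
'b': index 1 in ['a', 'b', 'c', 'e'] -> ['b', 'a', 'c', 'e']
'e': index 3 in ['b', 'a', 'c', 'e'] -> ['e', 'b', 'a', 'c']
'b': index 1 in ['e', 'b', 'a', 'c'] -> ['b', 'e', 'a', 'c']
'a': index 2 in ['b', 'e', 'a', 'c'] -> ['a', 'b', 'e', 'c']
'e': index 2 in ['a', 'b', 'e', 'c'] -> ['e', 'a', 'b', 'c']
'c': index 3 in ['e', 'a', 'b', 'c'] -> ['c', 'e', 'a', 'b']
'b': index 3 in ['c', 'e', 'a', 'b'] -> ['b', 'c', 'e', 'a']


Output: [1, 1, 0, 1, 3, 1, 2, 2, 3, 3]


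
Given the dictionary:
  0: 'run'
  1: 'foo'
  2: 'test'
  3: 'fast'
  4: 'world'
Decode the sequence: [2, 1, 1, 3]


Look up each index in the dictionary:
  2 -> 'test'
  1 -> 'foo'
  1 -> 'foo'
  3 -> 'fast'

Decoded: "test foo foo fast"


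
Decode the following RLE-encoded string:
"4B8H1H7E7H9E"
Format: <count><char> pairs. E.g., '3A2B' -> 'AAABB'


Expanding each <count><char> pair:
  4B -> 'BBBB'
  8H -> 'HHHHHHHH'
  1H -> 'H'
  7E -> 'EEEEEEE'
  7H -> 'HHHHHHH'
  9E -> 'EEEEEEEEE'

Decoded = BBBBHHHHHHHHHEEEEEEEHHHHHHHEEEEEEEEE


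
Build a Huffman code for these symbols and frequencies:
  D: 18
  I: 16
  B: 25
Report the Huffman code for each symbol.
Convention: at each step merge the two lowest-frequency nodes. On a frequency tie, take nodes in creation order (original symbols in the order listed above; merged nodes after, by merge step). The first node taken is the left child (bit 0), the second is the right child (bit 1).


Huffman tree construction:
Step 1: Merge I(16) + D(18) = 34
Step 2: Merge B(25) + (I+D)(34) = 59
Read each symbol's code off the tree from the root (left child = 0, right child = 1).

Codes:
  D: 11 (length 2)
  I: 10 (length 2)
  B: 0 (length 1)
Average code length: 93/59 = 1.5763 bits/symbol


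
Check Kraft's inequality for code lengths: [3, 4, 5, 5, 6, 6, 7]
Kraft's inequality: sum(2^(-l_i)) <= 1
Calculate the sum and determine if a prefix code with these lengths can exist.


Sum = 2^(-3) + 2^(-4) + 2^(-5) + 2^(-5) + 2^(-6) + 2^(-6) + 2^(-7)
    = 0.125 + 0.0625 + 0.03125 + 0.03125 + 0.015625 + 0.015625 + 0.0078125
    = 37/128 = 0.2890625
Since 0.2890625 <= 1, Kraft's inequality IS satisfied.
A prefix code with these lengths CAN exist.

Kraft sum = 0.2890625. Satisfied.


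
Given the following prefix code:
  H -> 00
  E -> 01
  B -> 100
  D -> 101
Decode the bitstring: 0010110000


Decoding step by step:
Bits 00 -> H
Bits 101 -> D
Bits 100 -> B
Bits 00 -> H


Decoded message: HDBH


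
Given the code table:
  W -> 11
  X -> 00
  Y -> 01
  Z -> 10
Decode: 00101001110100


Decoding:
00 -> X
10 -> Z
10 -> Z
01 -> Y
11 -> W
01 -> Y
00 -> X


Result: XZZYWYX


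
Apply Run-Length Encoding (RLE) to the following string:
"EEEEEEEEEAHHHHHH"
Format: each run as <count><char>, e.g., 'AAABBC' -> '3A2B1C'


Scanning runs left to right:
  i=0: run of 'E' x 9 -> '9E'
  i=9: run of 'A' x 1 -> '1A'
  i=10: run of 'H' x 6 -> '6H'

RLE = 9E1A6H


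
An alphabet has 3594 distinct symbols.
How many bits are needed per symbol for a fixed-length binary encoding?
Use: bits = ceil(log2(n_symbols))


log2(3594) = 11.8114
Bracket: 2^11 = 2048 < 3594 <= 2^12 = 4096
So ceil(log2(3594)) = 12

bits = ceil(log2(3594)) = ceil(11.8114) = 12 bits


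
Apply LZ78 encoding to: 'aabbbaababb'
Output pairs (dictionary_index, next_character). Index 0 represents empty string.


LZ78 encoding steps:
Dictionary: {0: ''}
Step 1: w='' (idx 0), next='a' -> output (0, 'a'), add 'a' as idx 1
Step 2: w='a' (idx 1), next='b' -> output (1, 'b'), add 'ab' as idx 2
Step 3: w='' (idx 0), next='b' -> output (0, 'b'), add 'b' as idx 3
Step 4: w='b' (idx 3), next='a' -> output (3, 'a'), add 'ba' as idx 4
Step 5: w='ab' (idx 2), next='a' -> output (2, 'a'), add 'aba' as idx 5
Step 6: w='b' (idx 3), next='b' -> output (3, 'b'), add 'bb' as idx 6


Encoded: [(0, 'a'), (1, 'b'), (0, 'b'), (3, 'a'), (2, 'a'), (3, 'b')]


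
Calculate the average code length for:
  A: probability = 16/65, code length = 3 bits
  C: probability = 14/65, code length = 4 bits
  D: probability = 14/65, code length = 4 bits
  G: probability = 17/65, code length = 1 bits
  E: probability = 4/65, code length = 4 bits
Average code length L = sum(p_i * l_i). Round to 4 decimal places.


Weighted contributions p_i * l_i:
  A: (16/65) * 3 = 48/65
  C: (14/65) * 4 = 56/65
  D: (14/65) * 4 = 56/65
  G: (17/65) * 1 = 17/65
  E: (4/65) * 4 = 16/65
Sum = (48 + 56 + 56 + 17 + 16)/65 = 193/65

L = 193/65 = 2.9692 bits/symbol


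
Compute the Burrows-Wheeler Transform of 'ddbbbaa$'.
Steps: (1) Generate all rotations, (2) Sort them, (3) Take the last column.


Rotations (sorted):
  0: $ddbbbaa -> last char: a
  1: a$ddbbba -> last char: a
  2: aa$ddbbb -> last char: b
  3: baa$ddbb -> last char: b
  4: bbaa$ddb -> last char: b
  5: bbbaa$dd -> last char: d
  6: dbbbaa$d -> last char: d
  7: ddbbbaa$ -> last char: $


BWT = aabbbdd$


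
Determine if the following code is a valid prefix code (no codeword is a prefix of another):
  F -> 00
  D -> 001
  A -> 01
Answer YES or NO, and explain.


Checking each pair (does one codeword prefix another?):
  F='00' vs D='001': prefix -- VIOLATION

NO -- this is NOT a valid prefix code. F (00) is a prefix of D (001).


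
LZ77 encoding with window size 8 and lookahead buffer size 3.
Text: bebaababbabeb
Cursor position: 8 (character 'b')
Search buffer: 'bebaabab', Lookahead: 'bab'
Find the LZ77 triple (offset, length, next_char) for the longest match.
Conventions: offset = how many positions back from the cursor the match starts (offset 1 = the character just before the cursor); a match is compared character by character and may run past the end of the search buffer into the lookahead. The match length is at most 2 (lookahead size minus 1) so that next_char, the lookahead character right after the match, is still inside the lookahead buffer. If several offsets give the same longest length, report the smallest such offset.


Try each offset into the search buffer:
  offset=1 (pos 7, char 'b'): match length 1
  offset=2 (pos 6, char 'a'): match length 0
  offset=3 (pos 5, char 'b'): match length 2
  offset=4 (pos 4, char 'a'): match length 0
  offset=5 (pos 3, char 'a'): match length 0
  offset=6 (pos 2, char 'b'): match length 2
  offset=7 (pos 1, char 'e'): match length 0
  offset=8 (pos 0, char 'b'): match length 1
Longest match has length 2, found at offsets 3, 6; take the smallest, offset 3.
next_char = character at position 8 + 2 = 10 -> 'b'

Best match: offset=3, length=2 (matching 'ba' starting at position 5)
LZ77 triple: (3, 2, 'b')


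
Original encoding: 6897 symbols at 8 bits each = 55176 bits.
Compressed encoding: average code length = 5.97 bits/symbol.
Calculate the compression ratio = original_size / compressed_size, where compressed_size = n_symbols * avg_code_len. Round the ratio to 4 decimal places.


original_size = n_symbols * orig_bits = 6897 * 8 = 55176 bits
compressed_size = n_symbols * avg_code_len = 6897 * 5.97 = 41175.09 bits
ratio = original_size / compressed_size = 55176 / 41175.09 = 1.34

Compression ratio = 1.34


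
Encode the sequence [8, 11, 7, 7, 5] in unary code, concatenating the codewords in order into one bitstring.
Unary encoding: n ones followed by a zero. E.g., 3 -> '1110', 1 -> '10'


Encode each number as n ones followed by a terminating 0:
  8 -> 111111110 (9 bits)
  11 -> 111111111110 (12 bits)
  7 -> 11111110 (8 bits)
  7 -> 11111110 (8 bits)
  5 -> 111110 (6 bits)
Total length = 9 + 12 + 8 + 8 + 6 = 43 bits.

Unary([8, 11, 7, 7, 5]) = 1111111101111111111101111111011111110111110 (43 bits)


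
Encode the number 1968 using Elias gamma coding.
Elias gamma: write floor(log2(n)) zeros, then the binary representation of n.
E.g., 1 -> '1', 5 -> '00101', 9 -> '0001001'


num_bits = floor(log2(1968)) + 1 = 11
leading_zeros = num_bits - 1 = 10
binary(1968) = 11110110000

Elias gamma(1968) = '0000000000' + '11110110000' = 000000000011110110000 (21 bits)


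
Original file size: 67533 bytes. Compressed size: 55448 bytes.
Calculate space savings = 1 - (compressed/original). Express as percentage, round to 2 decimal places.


ratio = compressed/original = 55448/67533 = 0.82105
savings = 1 - ratio = 1 - 0.82105 = 0.17895
as a percentage: 0.17895 * 100 = 17.89%

Space savings = 1 - 55448/67533 = 17.89%


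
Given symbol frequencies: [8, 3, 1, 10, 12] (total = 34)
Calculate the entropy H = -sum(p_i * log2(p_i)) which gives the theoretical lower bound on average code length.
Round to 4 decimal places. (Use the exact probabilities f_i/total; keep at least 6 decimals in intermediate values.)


Per-symbol terms -p_i * log2(p_i) with p_i = f_i/34:
  p = 8/34 = 0.235294: log2(p) = -2.087463, -p*log2(p) = 0.491168
  p = 3/34 = 0.088235: log2(p) = -3.502500, -p*log2(p) = 0.309044
  p = 1/34 = 0.029412: log2(p) = -5.087463, -p*log2(p) = 0.149631
  p = 10/34 = 0.294118: log2(p) = -1.765535, -p*log2(p) = 0.519275
  p = 12/34 = 0.352941: log2(p) = -1.502500, -p*log2(p) = 0.530294
H = 0.491168 + 0.309044 + 0.149631 + 0.519275 + 0.530294 = 1.999412

H = 1.9994 bits/symbol


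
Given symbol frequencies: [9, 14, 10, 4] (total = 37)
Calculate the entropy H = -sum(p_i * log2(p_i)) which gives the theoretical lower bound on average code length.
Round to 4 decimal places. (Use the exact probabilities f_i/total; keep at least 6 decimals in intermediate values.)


Per-symbol terms -p_i * log2(p_i) with p_i = f_i/37:
  p = 9/37 = 0.243243: log2(p) = -2.039528, -p*log2(p) = 0.496101
  p = 14/37 = 0.378378: log2(p) = -1.402098, -p*log2(p) = 0.530524
  p = 10/37 = 0.270270: log2(p) = -1.887525, -p*log2(p) = 0.510142
  p = 4/37 = 0.108108: log2(p) = -3.209453, -p*log2(p) = 0.346968
H = 0.496101 + 0.530524 + 0.510142 + 0.346968 = 1.883735

H = 1.8837 bits/symbol


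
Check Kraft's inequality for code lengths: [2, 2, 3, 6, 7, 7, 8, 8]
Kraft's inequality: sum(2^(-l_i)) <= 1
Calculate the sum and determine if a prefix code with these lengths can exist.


Sum = 2^(-2) + 2^(-2) + 2^(-3) + 2^(-6) + 2^(-7) + 2^(-7) + 2^(-8) + 2^(-8)
    = 0.25 + 0.25 + 0.125 + 0.015625 + 0.0078125 + 0.0078125 + 0.00390625 + 0.00390625
    = 170/256 = 0.6640625
Since 0.6640625 <= 1, Kraft's inequality IS satisfied.
A prefix code with these lengths CAN exist.

Kraft sum = 0.6640625. Satisfied.


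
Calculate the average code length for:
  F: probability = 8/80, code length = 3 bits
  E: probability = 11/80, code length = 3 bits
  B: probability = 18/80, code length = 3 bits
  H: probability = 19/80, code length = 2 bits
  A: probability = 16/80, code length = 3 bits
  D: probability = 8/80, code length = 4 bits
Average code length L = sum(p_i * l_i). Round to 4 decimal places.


Weighted contributions p_i * l_i:
  F: (8/80) * 3 = 24/80
  E: (11/80) * 3 = 33/80
  B: (18/80) * 3 = 54/80
  H: (19/80) * 2 = 38/80
  A: (16/80) * 3 = 48/80
  D: (8/80) * 4 = 32/80
Sum = (24 + 33 + 54 + 38 + 48 + 32)/80 = 229/80

L = 229/80 = 2.8625 bits/symbol


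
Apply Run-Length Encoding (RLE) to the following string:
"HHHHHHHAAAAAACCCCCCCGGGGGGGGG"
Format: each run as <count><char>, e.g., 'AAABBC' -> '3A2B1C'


Scanning runs left to right:
  i=0: run of 'H' x 7 -> '7H'
  i=7: run of 'A' x 6 -> '6A'
  i=13: run of 'C' x 7 -> '7C'
  i=20: run of 'G' x 9 -> '9G'

RLE = 7H6A7C9G


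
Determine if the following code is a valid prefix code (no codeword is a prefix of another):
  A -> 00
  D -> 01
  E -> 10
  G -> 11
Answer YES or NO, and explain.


Checking each pair (does one codeword prefix another?):
  A='00' vs D='01': no prefix
  A='00' vs E='10': no prefix
  A='00' vs G='11': no prefix
  D='01' vs A='00': no prefix
  D='01' vs E='10': no prefix
  D='01' vs G='11': no prefix
  E='10' vs A='00': no prefix
  E='10' vs D='01': no prefix
  E='10' vs G='11': no prefix
  G='11' vs A='00': no prefix
  G='11' vs D='01': no prefix
  G='11' vs E='10': no prefix
No violation found over all pairs.

YES -- this is a valid prefix code. No codeword is a prefix of any other codeword.


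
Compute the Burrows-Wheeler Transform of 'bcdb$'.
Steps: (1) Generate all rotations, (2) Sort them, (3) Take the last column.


Rotations (sorted):
  0: $bcdb -> last char: b
  1: b$bcd -> last char: d
  2: bcdb$ -> last char: $
  3: cdb$b -> last char: b
  4: db$bc -> last char: c


BWT = bd$bc
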